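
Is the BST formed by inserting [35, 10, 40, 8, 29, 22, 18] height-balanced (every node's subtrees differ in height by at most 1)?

Tree (level-order array): [35, 10, 40, 8, 29, None, None, None, None, 22, None, 18]
Definition: a tree is height-balanced if, at every node, |h(left) - h(right)| <= 1 (empty subtree has height -1).
Bottom-up per-node check:
  node 8: h_left=-1, h_right=-1, diff=0 [OK], height=0
  node 18: h_left=-1, h_right=-1, diff=0 [OK], height=0
  node 22: h_left=0, h_right=-1, diff=1 [OK], height=1
  node 29: h_left=1, h_right=-1, diff=2 [FAIL (|1--1|=2 > 1)], height=2
  node 10: h_left=0, h_right=2, diff=2 [FAIL (|0-2|=2 > 1)], height=3
  node 40: h_left=-1, h_right=-1, diff=0 [OK], height=0
  node 35: h_left=3, h_right=0, diff=3 [FAIL (|3-0|=3 > 1)], height=4
Node 29 violates the condition: |1 - -1| = 2 > 1.
Result: Not balanced


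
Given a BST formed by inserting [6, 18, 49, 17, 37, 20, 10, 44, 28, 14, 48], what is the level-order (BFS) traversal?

Tree insertion order: [6, 18, 49, 17, 37, 20, 10, 44, 28, 14, 48]
Tree (level-order array): [6, None, 18, 17, 49, 10, None, 37, None, None, 14, 20, 44, None, None, None, 28, None, 48]
BFS from the root, enqueuing left then right child of each popped node:
  queue [6] -> pop 6, enqueue [18], visited so far: [6]
  queue [18] -> pop 18, enqueue [17, 49], visited so far: [6, 18]
  queue [17, 49] -> pop 17, enqueue [10], visited so far: [6, 18, 17]
  queue [49, 10] -> pop 49, enqueue [37], visited so far: [6, 18, 17, 49]
  queue [10, 37] -> pop 10, enqueue [14], visited so far: [6, 18, 17, 49, 10]
  queue [37, 14] -> pop 37, enqueue [20, 44], visited so far: [6, 18, 17, 49, 10, 37]
  queue [14, 20, 44] -> pop 14, enqueue [none], visited so far: [6, 18, 17, 49, 10, 37, 14]
  queue [20, 44] -> pop 20, enqueue [28], visited so far: [6, 18, 17, 49, 10, 37, 14, 20]
  queue [44, 28] -> pop 44, enqueue [48], visited so far: [6, 18, 17, 49, 10, 37, 14, 20, 44]
  queue [28, 48] -> pop 28, enqueue [none], visited so far: [6, 18, 17, 49, 10, 37, 14, 20, 44, 28]
  queue [48] -> pop 48, enqueue [none], visited so far: [6, 18, 17, 49, 10, 37, 14, 20, 44, 28, 48]
Result: [6, 18, 17, 49, 10, 37, 14, 20, 44, 28, 48]


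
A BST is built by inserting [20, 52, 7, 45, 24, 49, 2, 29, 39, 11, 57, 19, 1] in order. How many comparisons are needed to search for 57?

Search path for 57: 20 -> 52 -> 57
Found: True
Comparisons: 3


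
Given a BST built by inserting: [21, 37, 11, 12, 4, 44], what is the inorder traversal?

Tree insertion order: [21, 37, 11, 12, 4, 44]
Tree (level-order array): [21, 11, 37, 4, 12, None, 44]
Inorder traversal: [4, 11, 12, 21, 37, 44]


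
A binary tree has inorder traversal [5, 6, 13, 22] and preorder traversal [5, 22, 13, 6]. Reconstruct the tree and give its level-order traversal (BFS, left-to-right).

Inorder:  [5, 6, 13, 22]
Preorder: [5, 22, 13, 6]
Algorithm: preorder visits root first, so consume preorder in order;
for each root, split the current inorder slice at that value into
left-subtree inorder and right-subtree inorder, then recurse.
Recursive splits:
  root=5; inorder splits into left=[], right=[6, 13, 22]
  root=22; inorder splits into left=[6, 13], right=[]
  root=13; inorder splits into left=[6], right=[]
  root=6; inorder splits into left=[], right=[]
Reconstructed level-order: [5, 22, 13, 6]


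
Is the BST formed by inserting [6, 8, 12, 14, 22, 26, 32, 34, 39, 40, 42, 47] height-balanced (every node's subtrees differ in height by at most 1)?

Tree (level-order array): [6, None, 8, None, 12, None, 14, None, 22, None, 26, None, 32, None, 34, None, 39, None, 40, None, 42, None, 47]
Definition: a tree is height-balanced if, at every node, |h(left) - h(right)| <= 1 (empty subtree has height -1).
Bottom-up per-node check:
  node 47: h_left=-1, h_right=-1, diff=0 [OK], height=0
  node 42: h_left=-1, h_right=0, diff=1 [OK], height=1
  node 40: h_left=-1, h_right=1, diff=2 [FAIL (|-1-1|=2 > 1)], height=2
  node 39: h_left=-1, h_right=2, diff=3 [FAIL (|-1-2|=3 > 1)], height=3
  node 34: h_left=-1, h_right=3, diff=4 [FAIL (|-1-3|=4 > 1)], height=4
  node 32: h_left=-1, h_right=4, diff=5 [FAIL (|-1-4|=5 > 1)], height=5
  node 26: h_left=-1, h_right=5, diff=6 [FAIL (|-1-5|=6 > 1)], height=6
  node 22: h_left=-1, h_right=6, diff=7 [FAIL (|-1-6|=7 > 1)], height=7
  node 14: h_left=-1, h_right=7, diff=8 [FAIL (|-1-7|=8 > 1)], height=8
  node 12: h_left=-1, h_right=8, diff=9 [FAIL (|-1-8|=9 > 1)], height=9
  node 8: h_left=-1, h_right=9, diff=10 [FAIL (|-1-9|=10 > 1)], height=10
  node 6: h_left=-1, h_right=10, diff=11 [FAIL (|-1-10|=11 > 1)], height=11
Node 40 violates the condition: |-1 - 1| = 2 > 1.
Result: Not balanced


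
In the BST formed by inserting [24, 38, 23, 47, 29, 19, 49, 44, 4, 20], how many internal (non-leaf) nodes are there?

Tree built from: [24, 38, 23, 47, 29, 19, 49, 44, 4, 20]
Tree (level-order array): [24, 23, 38, 19, None, 29, 47, 4, 20, None, None, 44, 49]
Rule: An internal node has at least one child.
Per-node child counts:
  node 24: 2 child(ren)
  node 23: 1 child(ren)
  node 19: 2 child(ren)
  node 4: 0 child(ren)
  node 20: 0 child(ren)
  node 38: 2 child(ren)
  node 29: 0 child(ren)
  node 47: 2 child(ren)
  node 44: 0 child(ren)
  node 49: 0 child(ren)
Matching nodes: [24, 23, 19, 38, 47]
Count of internal (non-leaf) nodes: 5


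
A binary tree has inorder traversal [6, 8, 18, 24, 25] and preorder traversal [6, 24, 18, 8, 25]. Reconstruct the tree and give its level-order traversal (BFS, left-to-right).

Inorder:  [6, 8, 18, 24, 25]
Preorder: [6, 24, 18, 8, 25]
Algorithm: preorder visits root first, so consume preorder in order;
for each root, split the current inorder slice at that value into
left-subtree inorder and right-subtree inorder, then recurse.
Recursive splits:
  root=6; inorder splits into left=[], right=[8, 18, 24, 25]
  root=24; inorder splits into left=[8, 18], right=[25]
  root=18; inorder splits into left=[8], right=[]
  root=8; inorder splits into left=[], right=[]
  root=25; inorder splits into left=[], right=[]
Reconstructed level-order: [6, 24, 18, 25, 8]


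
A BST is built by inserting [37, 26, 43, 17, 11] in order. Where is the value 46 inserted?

Starting tree (level order): [37, 26, 43, 17, None, None, None, 11]
Insertion path: 37 -> 43
Result: insert 46 as right child of 43
Final tree (level order): [37, 26, 43, 17, None, None, 46, 11]


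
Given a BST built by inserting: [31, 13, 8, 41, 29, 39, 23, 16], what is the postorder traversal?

Tree insertion order: [31, 13, 8, 41, 29, 39, 23, 16]
Tree (level-order array): [31, 13, 41, 8, 29, 39, None, None, None, 23, None, None, None, 16]
Postorder traversal: [8, 16, 23, 29, 13, 39, 41, 31]


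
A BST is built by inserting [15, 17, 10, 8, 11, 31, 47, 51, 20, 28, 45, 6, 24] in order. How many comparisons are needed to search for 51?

Search path for 51: 15 -> 17 -> 31 -> 47 -> 51
Found: True
Comparisons: 5


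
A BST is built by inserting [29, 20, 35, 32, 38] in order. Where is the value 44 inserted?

Starting tree (level order): [29, 20, 35, None, None, 32, 38]
Insertion path: 29 -> 35 -> 38
Result: insert 44 as right child of 38
Final tree (level order): [29, 20, 35, None, None, 32, 38, None, None, None, 44]


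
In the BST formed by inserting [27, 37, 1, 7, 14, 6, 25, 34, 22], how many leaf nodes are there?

Tree built from: [27, 37, 1, 7, 14, 6, 25, 34, 22]
Tree (level-order array): [27, 1, 37, None, 7, 34, None, 6, 14, None, None, None, None, None, 25, 22]
Rule: A leaf has 0 children.
Per-node child counts:
  node 27: 2 child(ren)
  node 1: 1 child(ren)
  node 7: 2 child(ren)
  node 6: 0 child(ren)
  node 14: 1 child(ren)
  node 25: 1 child(ren)
  node 22: 0 child(ren)
  node 37: 1 child(ren)
  node 34: 0 child(ren)
Matching nodes: [6, 22, 34]
Count of leaf nodes: 3


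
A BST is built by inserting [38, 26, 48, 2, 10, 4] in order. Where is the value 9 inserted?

Starting tree (level order): [38, 26, 48, 2, None, None, None, None, 10, 4]
Insertion path: 38 -> 26 -> 2 -> 10 -> 4
Result: insert 9 as right child of 4
Final tree (level order): [38, 26, 48, 2, None, None, None, None, 10, 4, None, None, 9]


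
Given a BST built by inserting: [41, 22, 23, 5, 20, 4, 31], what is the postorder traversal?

Tree insertion order: [41, 22, 23, 5, 20, 4, 31]
Tree (level-order array): [41, 22, None, 5, 23, 4, 20, None, 31]
Postorder traversal: [4, 20, 5, 31, 23, 22, 41]


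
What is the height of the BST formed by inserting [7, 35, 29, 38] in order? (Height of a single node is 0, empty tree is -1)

Insertion order: [7, 35, 29, 38]
Tree (level-order array): [7, None, 35, 29, 38]
Compute height bottom-up (empty subtree = -1):
  height(29) = 1 + max(-1, -1) = 0
  height(38) = 1 + max(-1, -1) = 0
  height(35) = 1 + max(0, 0) = 1
  height(7) = 1 + max(-1, 1) = 2
Height = 2


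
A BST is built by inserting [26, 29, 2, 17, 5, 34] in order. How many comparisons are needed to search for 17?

Search path for 17: 26 -> 2 -> 17
Found: True
Comparisons: 3


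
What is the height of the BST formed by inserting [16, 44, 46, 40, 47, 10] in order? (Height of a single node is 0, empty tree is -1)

Insertion order: [16, 44, 46, 40, 47, 10]
Tree (level-order array): [16, 10, 44, None, None, 40, 46, None, None, None, 47]
Compute height bottom-up (empty subtree = -1):
  height(10) = 1 + max(-1, -1) = 0
  height(40) = 1 + max(-1, -1) = 0
  height(47) = 1 + max(-1, -1) = 0
  height(46) = 1 + max(-1, 0) = 1
  height(44) = 1 + max(0, 1) = 2
  height(16) = 1 + max(0, 2) = 3
Height = 3


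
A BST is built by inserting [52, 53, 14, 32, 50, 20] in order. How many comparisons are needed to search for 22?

Search path for 22: 52 -> 14 -> 32 -> 20
Found: False
Comparisons: 4


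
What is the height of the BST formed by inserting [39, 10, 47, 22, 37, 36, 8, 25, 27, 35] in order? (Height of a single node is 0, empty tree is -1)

Insertion order: [39, 10, 47, 22, 37, 36, 8, 25, 27, 35]
Tree (level-order array): [39, 10, 47, 8, 22, None, None, None, None, None, 37, 36, None, 25, None, None, 27, None, 35]
Compute height bottom-up (empty subtree = -1):
  height(8) = 1 + max(-1, -1) = 0
  height(35) = 1 + max(-1, -1) = 0
  height(27) = 1 + max(-1, 0) = 1
  height(25) = 1 + max(-1, 1) = 2
  height(36) = 1 + max(2, -1) = 3
  height(37) = 1 + max(3, -1) = 4
  height(22) = 1 + max(-1, 4) = 5
  height(10) = 1 + max(0, 5) = 6
  height(47) = 1 + max(-1, -1) = 0
  height(39) = 1 + max(6, 0) = 7
Height = 7


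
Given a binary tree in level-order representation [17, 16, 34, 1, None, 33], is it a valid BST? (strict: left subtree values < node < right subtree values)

Level-order array: [17, 16, 34, 1, None, 33]
Validate using subtree bounds (lo, hi): at each node, require lo < value < hi,
then recurse left with hi=value and right with lo=value.
Preorder trace (stopping at first violation):
  at node 17 with bounds (-inf, +inf): OK
  at node 16 with bounds (-inf, 17): OK
  at node 1 with bounds (-inf, 16): OK
  at node 34 with bounds (17, +inf): OK
  at node 33 with bounds (17, 34): OK
No violation found at any node.
Result: Valid BST


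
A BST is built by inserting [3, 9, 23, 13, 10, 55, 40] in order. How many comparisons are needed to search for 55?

Search path for 55: 3 -> 9 -> 23 -> 55
Found: True
Comparisons: 4


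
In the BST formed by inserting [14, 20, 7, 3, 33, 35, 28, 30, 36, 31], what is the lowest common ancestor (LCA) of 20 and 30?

Tree insertion order: [14, 20, 7, 3, 33, 35, 28, 30, 36, 31]
Tree (level-order array): [14, 7, 20, 3, None, None, 33, None, None, 28, 35, None, 30, None, 36, None, 31]
In a BST, the LCA of p=20, q=30 is the first node v on the
root-to-leaf path with p <= v <= q (go left if both < v, right if both > v).
Walk from root:
  at 14: both 20 and 30 > 14, go right
  at 20: 20 <= 20 <= 30, this is the LCA
LCA = 20


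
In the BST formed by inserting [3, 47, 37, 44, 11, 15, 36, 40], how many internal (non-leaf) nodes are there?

Tree built from: [3, 47, 37, 44, 11, 15, 36, 40]
Tree (level-order array): [3, None, 47, 37, None, 11, 44, None, 15, 40, None, None, 36]
Rule: An internal node has at least one child.
Per-node child counts:
  node 3: 1 child(ren)
  node 47: 1 child(ren)
  node 37: 2 child(ren)
  node 11: 1 child(ren)
  node 15: 1 child(ren)
  node 36: 0 child(ren)
  node 44: 1 child(ren)
  node 40: 0 child(ren)
Matching nodes: [3, 47, 37, 11, 15, 44]
Count of internal (non-leaf) nodes: 6


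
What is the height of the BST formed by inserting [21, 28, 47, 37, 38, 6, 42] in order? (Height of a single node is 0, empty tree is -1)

Insertion order: [21, 28, 47, 37, 38, 6, 42]
Tree (level-order array): [21, 6, 28, None, None, None, 47, 37, None, None, 38, None, 42]
Compute height bottom-up (empty subtree = -1):
  height(6) = 1 + max(-1, -1) = 0
  height(42) = 1 + max(-1, -1) = 0
  height(38) = 1 + max(-1, 0) = 1
  height(37) = 1 + max(-1, 1) = 2
  height(47) = 1 + max(2, -1) = 3
  height(28) = 1 + max(-1, 3) = 4
  height(21) = 1 + max(0, 4) = 5
Height = 5


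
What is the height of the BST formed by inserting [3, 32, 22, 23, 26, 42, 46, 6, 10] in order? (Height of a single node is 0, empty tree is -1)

Insertion order: [3, 32, 22, 23, 26, 42, 46, 6, 10]
Tree (level-order array): [3, None, 32, 22, 42, 6, 23, None, 46, None, 10, None, 26]
Compute height bottom-up (empty subtree = -1):
  height(10) = 1 + max(-1, -1) = 0
  height(6) = 1 + max(-1, 0) = 1
  height(26) = 1 + max(-1, -1) = 0
  height(23) = 1 + max(-1, 0) = 1
  height(22) = 1 + max(1, 1) = 2
  height(46) = 1 + max(-1, -1) = 0
  height(42) = 1 + max(-1, 0) = 1
  height(32) = 1 + max(2, 1) = 3
  height(3) = 1 + max(-1, 3) = 4
Height = 4


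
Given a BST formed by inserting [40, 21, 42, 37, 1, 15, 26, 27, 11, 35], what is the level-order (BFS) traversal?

Tree insertion order: [40, 21, 42, 37, 1, 15, 26, 27, 11, 35]
Tree (level-order array): [40, 21, 42, 1, 37, None, None, None, 15, 26, None, 11, None, None, 27, None, None, None, 35]
BFS from the root, enqueuing left then right child of each popped node:
  queue [40] -> pop 40, enqueue [21, 42], visited so far: [40]
  queue [21, 42] -> pop 21, enqueue [1, 37], visited so far: [40, 21]
  queue [42, 1, 37] -> pop 42, enqueue [none], visited so far: [40, 21, 42]
  queue [1, 37] -> pop 1, enqueue [15], visited so far: [40, 21, 42, 1]
  queue [37, 15] -> pop 37, enqueue [26], visited so far: [40, 21, 42, 1, 37]
  queue [15, 26] -> pop 15, enqueue [11], visited so far: [40, 21, 42, 1, 37, 15]
  queue [26, 11] -> pop 26, enqueue [27], visited so far: [40, 21, 42, 1, 37, 15, 26]
  queue [11, 27] -> pop 11, enqueue [none], visited so far: [40, 21, 42, 1, 37, 15, 26, 11]
  queue [27] -> pop 27, enqueue [35], visited so far: [40, 21, 42, 1, 37, 15, 26, 11, 27]
  queue [35] -> pop 35, enqueue [none], visited so far: [40, 21, 42, 1, 37, 15, 26, 11, 27, 35]
Result: [40, 21, 42, 1, 37, 15, 26, 11, 27, 35]


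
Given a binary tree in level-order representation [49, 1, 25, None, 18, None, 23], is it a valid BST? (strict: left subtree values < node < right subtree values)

Level-order array: [49, 1, 25, None, 18, None, 23]
Validate using subtree bounds (lo, hi): at each node, require lo < value < hi,
then recurse left with hi=value and right with lo=value.
Preorder trace (stopping at first violation):
  at node 49 with bounds (-inf, +inf): OK
  at node 1 with bounds (-inf, 49): OK
  at node 18 with bounds (1, 49): OK
  at node 25 with bounds (49, +inf): VIOLATION
Node 25 violates its bound: not (49 < 25 < +inf).
Result: Not a valid BST


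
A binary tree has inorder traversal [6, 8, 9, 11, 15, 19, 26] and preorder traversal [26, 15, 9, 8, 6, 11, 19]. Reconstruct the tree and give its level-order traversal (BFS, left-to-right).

Inorder:  [6, 8, 9, 11, 15, 19, 26]
Preorder: [26, 15, 9, 8, 6, 11, 19]
Algorithm: preorder visits root first, so consume preorder in order;
for each root, split the current inorder slice at that value into
left-subtree inorder and right-subtree inorder, then recurse.
Recursive splits:
  root=26; inorder splits into left=[6, 8, 9, 11, 15, 19], right=[]
  root=15; inorder splits into left=[6, 8, 9, 11], right=[19]
  root=9; inorder splits into left=[6, 8], right=[11]
  root=8; inorder splits into left=[6], right=[]
  root=6; inorder splits into left=[], right=[]
  root=11; inorder splits into left=[], right=[]
  root=19; inorder splits into left=[], right=[]
Reconstructed level-order: [26, 15, 9, 19, 8, 11, 6]


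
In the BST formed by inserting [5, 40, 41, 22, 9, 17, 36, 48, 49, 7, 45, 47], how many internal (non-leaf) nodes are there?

Tree built from: [5, 40, 41, 22, 9, 17, 36, 48, 49, 7, 45, 47]
Tree (level-order array): [5, None, 40, 22, 41, 9, 36, None, 48, 7, 17, None, None, 45, 49, None, None, None, None, None, 47]
Rule: An internal node has at least one child.
Per-node child counts:
  node 5: 1 child(ren)
  node 40: 2 child(ren)
  node 22: 2 child(ren)
  node 9: 2 child(ren)
  node 7: 0 child(ren)
  node 17: 0 child(ren)
  node 36: 0 child(ren)
  node 41: 1 child(ren)
  node 48: 2 child(ren)
  node 45: 1 child(ren)
  node 47: 0 child(ren)
  node 49: 0 child(ren)
Matching nodes: [5, 40, 22, 9, 41, 48, 45]
Count of internal (non-leaf) nodes: 7


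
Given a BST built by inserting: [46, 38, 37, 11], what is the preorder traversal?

Tree insertion order: [46, 38, 37, 11]
Tree (level-order array): [46, 38, None, 37, None, 11]
Preorder traversal: [46, 38, 37, 11]


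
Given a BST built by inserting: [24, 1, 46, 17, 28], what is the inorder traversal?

Tree insertion order: [24, 1, 46, 17, 28]
Tree (level-order array): [24, 1, 46, None, 17, 28]
Inorder traversal: [1, 17, 24, 28, 46]


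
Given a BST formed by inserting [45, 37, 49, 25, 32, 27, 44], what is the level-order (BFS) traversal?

Tree insertion order: [45, 37, 49, 25, 32, 27, 44]
Tree (level-order array): [45, 37, 49, 25, 44, None, None, None, 32, None, None, 27]
BFS from the root, enqueuing left then right child of each popped node:
  queue [45] -> pop 45, enqueue [37, 49], visited so far: [45]
  queue [37, 49] -> pop 37, enqueue [25, 44], visited so far: [45, 37]
  queue [49, 25, 44] -> pop 49, enqueue [none], visited so far: [45, 37, 49]
  queue [25, 44] -> pop 25, enqueue [32], visited so far: [45, 37, 49, 25]
  queue [44, 32] -> pop 44, enqueue [none], visited so far: [45, 37, 49, 25, 44]
  queue [32] -> pop 32, enqueue [27], visited so far: [45, 37, 49, 25, 44, 32]
  queue [27] -> pop 27, enqueue [none], visited so far: [45, 37, 49, 25, 44, 32, 27]
Result: [45, 37, 49, 25, 44, 32, 27]


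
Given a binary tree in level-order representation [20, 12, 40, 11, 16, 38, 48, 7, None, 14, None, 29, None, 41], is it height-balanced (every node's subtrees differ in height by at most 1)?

Tree (level-order array): [20, 12, 40, 11, 16, 38, 48, 7, None, 14, None, 29, None, 41]
Definition: a tree is height-balanced if, at every node, |h(left) - h(right)| <= 1 (empty subtree has height -1).
Bottom-up per-node check:
  node 7: h_left=-1, h_right=-1, diff=0 [OK], height=0
  node 11: h_left=0, h_right=-1, diff=1 [OK], height=1
  node 14: h_left=-1, h_right=-1, diff=0 [OK], height=0
  node 16: h_left=0, h_right=-1, diff=1 [OK], height=1
  node 12: h_left=1, h_right=1, diff=0 [OK], height=2
  node 29: h_left=-1, h_right=-1, diff=0 [OK], height=0
  node 38: h_left=0, h_right=-1, diff=1 [OK], height=1
  node 41: h_left=-1, h_right=-1, diff=0 [OK], height=0
  node 48: h_left=0, h_right=-1, diff=1 [OK], height=1
  node 40: h_left=1, h_right=1, diff=0 [OK], height=2
  node 20: h_left=2, h_right=2, diff=0 [OK], height=3
All nodes satisfy the balance condition.
Result: Balanced


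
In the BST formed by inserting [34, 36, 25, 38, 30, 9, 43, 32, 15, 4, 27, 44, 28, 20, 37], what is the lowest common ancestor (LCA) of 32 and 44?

Tree insertion order: [34, 36, 25, 38, 30, 9, 43, 32, 15, 4, 27, 44, 28, 20, 37]
Tree (level-order array): [34, 25, 36, 9, 30, None, 38, 4, 15, 27, 32, 37, 43, None, None, None, 20, None, 28, None, None, None, None, None, 44]
In a BST, the LCA of p=32, q=44 is the first node v on the
root-to-leaf path with p <= v <= q (go left if both < v, right if both > v).
Walk from root:
  at 34: 32 <= 34 <= 44, this is the LCA
LCA = 34


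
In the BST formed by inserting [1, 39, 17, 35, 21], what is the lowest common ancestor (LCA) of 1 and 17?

Tree insertion order: [1, 39, 17, 35, 21]
Tree (level-order array): [1, None, 39, 17, None, None, 35, 21]
In a BST, the LCA of p=1, q=17 is the first node v on the
root-to-leaf path with p <= v <= q (go left if both < v, right if both > v).
Walk from root:
  at 1: 1 <= 1 <= 17, this is the LCA
LCA = 1


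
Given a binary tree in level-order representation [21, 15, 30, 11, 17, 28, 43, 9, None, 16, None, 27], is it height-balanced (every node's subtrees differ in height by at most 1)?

Tree (level-order array): [21, 15, 30, 11, 17, 28, 43, 9, None, 16, None, 27]
Definition: a tree is height-balanced if, at every node, |h(left) - h(right)| <= 1 (empty subtree has height -1).
Bottom-up per-node check:
  node 9: h_left=-1, h_right=-1, diff=0 [OK], height=0
  node 11: h_left=0, h_right=-1, diff=1 [OK], height=1
  node 16: h_left=-1, h_right=-1, diff=0 [OK], height=0
  node 17: h_left=0, h_right=-1, diff=1 [OK], height=1
  node 15: h_left=1, h_right=1, diff=0 [OK], height=2
  node 27: h_left=-1, h_right=-1, diff=0 [OK], height=0
  node 28: h_left=0, h_right=-1, diff=1 [OK], height=1
  node 43: h_left=-1, h_right=-1, diff=0 [OK], height=0
  node 30: h_left=1, h_right=0, diff=1 [OK], height=2
  node 21: h_left=2, h_right=2, diff=0 [OK], height=3
All nodes satisfy the balance condition.
Result: Balanced


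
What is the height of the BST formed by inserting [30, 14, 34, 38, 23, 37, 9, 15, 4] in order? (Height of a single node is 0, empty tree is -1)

Insertion order: [30, 14, 34, 38, 23, 37, 9, 15, 4]
Tree (level-order array): [30, 14, 34, 9, 23, None, 38, 4, None, 15, None, 37]
Compute height bottom-up (empty subtree = -1):
  height(4) = 1 + max(-1, -1) = 0
  height(9) = 1 + max(0, -1) = 1
  height(15) = 1 + max(-1, -1) = 0
  height(23) = 1 + max(0, -1) = 1
  height(14) = 1 + max(1, 1) = 2
  height(37) = 1 + max(-1, -1) = 0
  height(38) = 1 + max(0, -1) = 1
  height(34) = 1 + max(-1, 1) = 2
  height(30) = 1 + max(2, 2) = 3
Height = 3


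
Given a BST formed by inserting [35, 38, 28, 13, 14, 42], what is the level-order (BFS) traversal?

Tree insertion order: [35, 38, 28, 13, 14, 42]
Tree (level-order array): [35, 28, 38, 13, None, None, 42, None, 14]
BFS from the root, enqueuing left then right child of each popped node:
  queue [35] -> pop 35, enqueue [28, 38], visited so far: [35]
  queue [28, 38] -> pop 28, enqueue [13], visited so far: [35, 28]
  queue [38, 13] -> pop 38, enqueue [42], visited so far: [35, 28, 38]
  queue [13, 42] -> pop 13, enqueue [14], visited so far: [35, 28, 38, 13]
  queue [42, 14] -> pop 42, enqueue [none], visited so far: [35, 28, 38, 13, 42]
  queue [14] -> pop 14, enqueue [none], visited so far: [35, 28, 38, 13, 42, 14]
Result: [35, 28, 38, 13, 42, 14]


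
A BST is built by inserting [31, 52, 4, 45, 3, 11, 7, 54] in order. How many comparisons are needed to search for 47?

Search path for 47: 31 -> 52 -> 45
Found: False
Comparisons: 3


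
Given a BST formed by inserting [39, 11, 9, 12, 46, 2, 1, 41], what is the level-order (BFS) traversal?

Tree insertion order: [39, 11, 9, 12, 46, 2, 1, 41]
Tree (level-order array): [39, 11, 46, 9, 12, 41, None, 2, None, None, None, None, None, 1]
BFS from the root, enqueuing left then right child of each popped node:
  queue [39] -> pop 39, enqueue [11, 46], visited so far: [39]
  queue [11, 46] -> pop 11, enqueue [9, 12], visited so far: [39, 11]
  queue [46, 9, 12] -> pop 46, enqueue [41], visited so far: [39, 11, 46]
  queue [9, 12, 41] -> pop 9, enqueue [2], visited so far: [39, 11, 46, 9]
  queue [12, 41, 2] -> pop 12, enqueue [none], visited so far: [39, 11, 46, 9, 12]
  queue [41, 2] -> pop 41, enqueue [none], visited so far: [39, 11, 46, 9, 12, 41]
  queue [2] -> pop 2, enqueue [1], visited so far: [39, 11, 46, 9, 12, 41, 2]
  queue [1] -> pop 1, enqueue [none], visited so far: [39, 11, 46, 9, 12, 41, 2, 1]
Result: [39, 11, 46, 9, 12, 41, 2, 1]


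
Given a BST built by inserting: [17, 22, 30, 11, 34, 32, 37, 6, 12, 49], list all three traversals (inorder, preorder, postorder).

Tree insertion order: [17, 22, 30, 11, 34, 32, 37, 6, 12, 49]
Tree (level-order array): [17, 11, 22, 6, 12, None, 30, None, None, None, None, None, 34, 32, 37, None, None, None, 49]
Inorder (L, root, R): [6, 11, 12, 17, 22, 30, 32, 34, 37, 49]
Preorder (root, L, R): [17, 11, 6, 12, 22, 30, 34, 32, 37, 49]
Postorder (L, R, root): [6, 12, 11, 32, 49, 37, 34, 30, 22, 17]


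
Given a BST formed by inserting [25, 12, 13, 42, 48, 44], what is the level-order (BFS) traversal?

Tree insertion order: [25, 12, 13, 42, 48, 44]
Tree (level-order array): [25, 12, 42, None, 13, None, 48, None, None, 44]
BFS from the root, enqueuing left then right child of each popped node:
  queue [25] -> pop 25, enqueue [12, 42], visited so far: [25]
  queue [12, 42] -> pop 12, enqueue [13], visited so far: [25, 12]
  queue [42, 13] -> pop 42, enqueue [48], visited so far: [25, 12, 42]
  queue [13, 48] -> pop 13, enqueue [none], visited so far: [25, 12, 42, 13]
  queue [48] -> pop 48, enqueue [44], visited so far: [25, 12, 42, 13, 48]
  queue [44] -> pop 44, enqueue [none], visited so far: [25, 12, 42, 13, 48, 44]
Result: [25, 12, 42, 13, 48, 44]


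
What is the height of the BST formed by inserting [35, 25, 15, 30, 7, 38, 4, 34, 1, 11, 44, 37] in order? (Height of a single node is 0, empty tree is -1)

Insertion order: [35, 25, 15, 30, 7, 38, 4, 34, 1, 11, 44, 37]
Tree (level-order array): [35, 25, 38, 15, 30, 37, 44, 7, None, None, 34, None, None, None, None, 4, 11, None, None, 1]
Compute height bottom-up (empty subtree = -1):
  height(1) = 1 + max(-1, -1) = 0
  height(4) = 1 + max(0, -1) = 1
  height(11) = 1 + max(-1, -1) = 0
  height(7) = 1 + max(1, 0) = 2
  height(15) = 1 + max(2, -1) = 3
  height(34) = 1 + max(-1, -1) = 0
  height(30) = 1 + max(-1, 0) = 1
  height(25) = 1 + max(3, 1) = 4
  height(37) = 1 + max(-1, -1) = 0
  height(44) = 1 + max(-1, -1) = 0
  height(38) = 1 + max(0, 0) = 1
  height(35) = 1 + max(4, 1) = 5
Height = 5


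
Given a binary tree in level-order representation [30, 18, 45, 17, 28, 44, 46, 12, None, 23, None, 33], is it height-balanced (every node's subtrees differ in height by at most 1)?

Tree (level-order array): [30, 18, 45, 17, 28, 44, 46, 12, None, 23, None, 33]
Definition: a tree is height-balanced if, at every node, |h(left) - h(right)| <= 1 (empty subtree has height -1).
Bottom-up per-node check:
  node 12: h_left=-1, h_right=-1, diff=0 [OK], height=0
  node 17: h_left=0, h_right=-1, diff=1 [OK], height=1
  node 23: h_left=-1, h_right=-1, diff=0 [OK], height=0
  node 28: h_left=0, h_right=-1, diff=1 [OK], height=1
  node 18: h_left=1, h_right=1, diff=0 [OK], height=2
  node 33: h_left=-1, h_right=-1, diff=0 [OK], height=0
  node 44: h_left=0, h_right=-1, diff=1 [OK], height=1
  node 46: h_left=-1, h_right=-1, diff=0 [OK], height=0
  node 45: h_left=1, h_right=0, diff=1 [OK], height=2
  node 30: h_left=2, h_right=2, diff=0 [OK], height=3
All nodes satisfy the balance condition.
Result: Balanced


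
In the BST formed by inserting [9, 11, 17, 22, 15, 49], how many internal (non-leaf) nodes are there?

Tree built from: [9, 11, 17, 22, 15, 49]
Tree (level-order array): [9, None, 11, None, 17, 15, 22, None, None, None, 49]
Rule: An internal node has at least one child.
Per-node child counts:
  node 9: 1 child(ren)
  node 11: 1 child(ren)
  node 17: 2 child(ren)
  node 15: 0 child(ren)
  node 22: 1 child(ren)
  node 49: 0 child(ren)
Matching nodes: [9, 11, 17, 22]
Count of internal (non-leaf) nodes: 4


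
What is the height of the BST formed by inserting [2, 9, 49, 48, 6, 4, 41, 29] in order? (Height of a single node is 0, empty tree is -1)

Insertion order: [2, 9, 49, 48, 6, 4, 41, 29]
Tree (level-order array): [2, None, 9, 6, 49, 4, None, 48, None, None, None, 41, None, 29]
Compute height bottom-up (empty subtree = -1):
  height(4) = 1 + max(-1, -1) = 0
  height(6) = 1 + max(0, -1) = 1
  height(29) = 1 + max(-1, -1) = 0
  height(41) = 1 + max(0, -1) = 1
  height(48) = 1 + max(1, -1) = 2
  height(49) = 1 + max(2, -1) = 3
  height(9) = 1 + max(1, 3) = 4
  height(2) = 1 + max(-1, 4) = 5
Height = 5


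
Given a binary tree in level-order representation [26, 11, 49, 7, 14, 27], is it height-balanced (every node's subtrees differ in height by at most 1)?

Tree (level-order array): [26, 11, 49, 7, 14, 27]
Definition: a tree is height-balanced if, at every node, |h(left) - h(right)| <= 1 (empty subtree has height -1).
Bottom-up per-node check:
  node 7: h_left=-1, h_right=-1, diff=0 [OK], height=0
  node 14: h_left=-1, h_right=-1, diff=0 [OK], height=0
  node 11: h_left=0, h_right=0, diff=0 [OK], height=1
  node 27: h_left=-1, h_right=-1, diff=0 [OK], height=0
  node 49: h_left=0, h_right=-1, diff=1 [OK], height=1
  node 26: h_left=1, h_right=1, diff=0 [OK], height=2
All nodes satisfy the balance condition.
Result: Balanced


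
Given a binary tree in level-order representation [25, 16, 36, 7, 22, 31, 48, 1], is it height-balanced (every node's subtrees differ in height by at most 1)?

Tree (level-order array): [25, 16, 36, 7, 22, 31, 48, 1]
Definition: a tree is height-balanced if, at every node, |h(left) - h(right)| <= 1 (empty subtree has height -1).
Bottom-up per-node check:
  node 1: h_left=-1, h_right=-1, diff=0 [OK], height=0
  node 7: h_left=0, h_right=-1, diff=1 [OK], height=1
  node 22: h_left=-1, h_right=-1, diff=0 [OK], height=0
  node 16: h_left=1, h_right=0, diff=1 [OK], height=2
  node 31: h_left=-1, h_right=-1, diff=0 [OK], height=0
  node 48: h_left=-1, h_right=-1, diff=0 [OK], height=0
  node 36: h_left=0, h_right=0, diff=0 [OK], height=1
  node 25: h_left=2, h_right=1, diff=1 [OK], height=3
All nodes satisfy the balance condition.
Result: Balanced


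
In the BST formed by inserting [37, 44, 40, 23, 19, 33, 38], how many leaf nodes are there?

Tree built from: [37, 44, 40, 23, 19, 33, 38]
Tree (level-order array): [37, 23, 44, 19, 33, 40, None, None, None, None, None, 38]
Rule: A leaf has 0 children.
Per-node child counts:
  node 37: 2 child(ren)
  node 23: 2 child(ren)
  node 19: 0 child(ren)
  node 33: 0 child(ren)
  node 44: 1 child(ren)
  node 40: 1 child(ren)
  node 38: 0 child(ren)
Matching nodes: [19, 33, 38]
Count of leaf nodes: 3


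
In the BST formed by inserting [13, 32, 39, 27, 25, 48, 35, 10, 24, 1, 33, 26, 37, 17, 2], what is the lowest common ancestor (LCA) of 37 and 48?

Tree insertion order: [13, 32, 39, 27, 25, 48, 35, 10, 24, 1, 33, 26, 37, 17, 2]
Tree (level-order array): [13, 10, 32, 1, None, 27, 39, None, 2, 25, None, 35, 48, None, None, 24, 26, 33, 37, None, None, 17]
In a BST, the LCA of p=37, q=48 is the first node v on the
root-to-leaf path with p <= v <= q (go left if both < v, right if both > v).
Walk from root:
  at 13: both 37 and 48 > 13, go right
  at 32: both 37 and 48 > 32, go right
  at 39: 37 <= 39 <= 48, this is the LCA
LCA = 39


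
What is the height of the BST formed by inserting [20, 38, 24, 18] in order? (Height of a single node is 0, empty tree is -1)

Insertion order: [20, 38, 24, 18]
Tree (level-order array): [20, 18, 38, None, None, 24]
Compute height bottom-up (empty subtree = -1):
  height(18) = 1 + max(-1, -1) = 0
  height(24) = 1 + max(-1, -1) = 0
  height(38) = 1 + max(0, -1) = 1
  height(20) = 1 + max(0, 1) = 2
Height = 2


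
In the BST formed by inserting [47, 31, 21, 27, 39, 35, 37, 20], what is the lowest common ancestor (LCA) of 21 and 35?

Tree insertion order: [47, 31, 21, 27, 39, 35, 37, 20]
Tree (level-order array): [47, 31, None, 21, 39, 20, 27, 35, None, None, None, None, None, None, 37]
In a BST, the LCA of p=21, q=35 is the first node v on the
root-to-leaf path with p <= v <= q (go left if both < v, right if both > v).
Walk from root:
  at 47: both 21 and 35 < 47, go left
  at 31: 21 <= 31 <= 35, this is the LCA
LCA = 31


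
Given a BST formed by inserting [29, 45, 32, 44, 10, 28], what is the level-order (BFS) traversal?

Tree insertion order: [29, 45, 32, 44, 10, 28]
Tree (level-order array): [29, 10, 45, None, 28, 32, None, None, None, None, 44]
BFS from the root, enqueuing left then right child of each popped node:
  queue [29] -> pop 29, enqueue [10, 45], visited so far: [29]
  queue [10, 45] -> pop 10, enqueue [28], visited so far: [29, 10]
  queue [45, 28] -> pop 45, enqueue [32], visited so far: [29, 10, 45]
  queue [28, 32] -> pop 28, enqueue [none], visited so far: [29, 10, 45, 28]
  queue [32] -> pop 32, enqueue [44], visited so far: [29, 10, 45, 28, 32]
  queue [44] -> pop 44, enqueue [none], visited so far: [29, 10, 45, 28, 32, 44]
Result: [29, 10, 45, 28, 32, 44]


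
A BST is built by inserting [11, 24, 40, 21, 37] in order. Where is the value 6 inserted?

Starting tree (level order): [11, None, 24, 21, 40, None, None, 37]
Insertion path: 11
Result: insert 6 as left child of 11
Final tree (level order): [11, 6, 24, None, None, 21, 40, None, None, 37]


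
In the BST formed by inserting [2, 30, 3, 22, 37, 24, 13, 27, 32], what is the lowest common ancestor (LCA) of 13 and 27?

Tree insertion order: [2, 30, 3, 22, 37, 24, 13, 27, 32]
Tree (level-order array): [2, None, 30, 3, 37, None, 22, 32, None, 13, 24, None, None, None, None, None, 27]
In a BST, the LCA of p=13, q=27 is the first node v on the
root-to-leaf path with p <= v <= q (go left if both < v, right if both > v).
Walk from root:
  at 2: both 13 and 27 > 2, go right
  at 30: both 13 and 27 < 30, go left
  at 3: both 13 and 27 > 3, go right
  at 22: 13 <= 22 <= 27, this is the LCA
LCA = 22


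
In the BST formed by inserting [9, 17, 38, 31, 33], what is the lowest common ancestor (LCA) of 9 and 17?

Tree insertion order: [9, 17, 38, 31, 33]
Tree (level-order array): [9, None, 17, None, 38, 31, None, None, 33]
In a BST, the LCA of p=9, q=17 is the first node v on the
root-to-leaf path with p <= v <= q (go left if both < v, right if both > v).
Walk from root:
  at 9: 9 <= 9 <= 17, this is the LCA
LCA = 9


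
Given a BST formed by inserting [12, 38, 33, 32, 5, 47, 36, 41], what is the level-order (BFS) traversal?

Tree insertion order: [12, 38, 33, 32, 5, 47, 36, 41]
Tree (level-order array): [12, 5, 38, None, None, 33, 47, 32, 36, 41]
BFS from the root, enqueuing left then right child of each popped node:
  queue [12] -> pop 12, enqueue [5, 38], visited so far: [12]
  queue [5, 38] -> pop 5, enqueue [none], visited so far: [12, 5]
  queue [38] -> pop 38, enqueue [33, 47], visited so far: [12, 5, 38]
  queue [33, 47] -> pop 33, enqueue [32, 36], visited so far: [12, 5, 38, 33]
  queue [47, 32, 36] -> pop 47, enqueue [41], visited so far: [12, 5, 38, 33, 47]
  queue [32, 36, 41] -> pop 32, enqueue [none], visited so far: [12, 5, 38, 33, 47, 32]
  queue [36, 41] -> pop 36, enqueue [none], visited so far: [12, 5, 38, 33, 47, 32, 36]
  queue [41] -> pop 41, enqueue [none], visited so far: [12, 5, 38, 33, 47, 32, 36, 41]
Result: [12, 5, 38, 33, 47, 32, 36, 41]


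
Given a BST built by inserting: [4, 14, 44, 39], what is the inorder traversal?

Tree insertion order: [4, 14, 44, 39]
Tree (level-order array): [4, None, 14, None, 44, 39]
Inorder traversal: [4, 14, 39, 44]


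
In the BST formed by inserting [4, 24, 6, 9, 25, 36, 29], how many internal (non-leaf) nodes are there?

Tree built from: [4, 24, 6, 9, 25, 36, 29]
Tree (level-order array): [4, None, 24, 6, 25, None, 9, None, 36, None, None, 29]
Rule: An internal node has at least one child.
Per-node child counts:
  node 4: 1 child(ren)
  node 24: 2 child(ren)
  node 6: 1 child(ren)
  node 9: 0 child(ren)
  node 25: 1 child(ren)
  node 36: 1 child(ren)
  node 29: 0 child(ren)
Matching nodes: [4, 24, 6, 25, 36]
Count of internal (non-leaf) nodes: 5


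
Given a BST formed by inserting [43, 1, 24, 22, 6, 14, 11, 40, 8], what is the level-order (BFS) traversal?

Tree insertion order: [43, 1, 24, 22, 6, 14, 11, 40, 8]
Tree (level-order array): [43, 1, None, None, 24, 22, 40, 6, None, None, None, None, 14, 11, None, 8]
BFS from the root, enqueuing left then right child of each popped node:
  queue [43] -> pop 43, enqueue [1], visited so far: [43]
  queue [1] -> pop 1, enqueue [24], visited so far: [43, 1]
  queue [24] -> pop 24, enqueue [22, 40], visited so far: [43, 1, 24]
  queue [22, 40] -> pop 22, enqueue [6], visited so far: [43, 1, 24, 22]
  queue [40, 6] -> pop 40, enqueue [none], visited so far: [43, 1, 24, 22, 40]
  queue [6] -> pop 6, enqueue [14], visited so far: [43, 1, 24, 22, 40, 6]
  queue [14] -> pop 14, enqueue [11], visited so far: [43, 1, 24, 22, 40, 6, 14]
  queue [11] -> pop 11, enqueue [8], visited so far: [43, 1, 24, 22, 40, 6, 14, 11]
  queue [8] -> pop 8, enqueue [none], visited so far: [43, 1, 24, 22, 40, 6, 14, 11, 8]
Result: [43, 1, 24, 22, 40, 6, 14, 11, 8]


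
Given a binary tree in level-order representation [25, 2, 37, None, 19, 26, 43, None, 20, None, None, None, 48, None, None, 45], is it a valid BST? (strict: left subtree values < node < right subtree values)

Level-order array: [25, 2, 37, None, 19, 26, 43, None, 20, None, None, None, 48, None, None, 45]
Validate using subtree bounds (lo, hi): at each node, require lo < value < hi,
then recurse left with hi=value and right with lo=value.
Preorder trace (stopping at first violation):
  at node 25 with bounds (-inf, +inf): OK
  at node 2 with bounds (-inf, 25): OK
  at node 19 with bounds (2, 25): OK
  at node 20 with bounds (19, 25): OK
  at node 37 with bounds (25, +inf): OK
  at node 26 with bounds (25, 37): OK
  at node 43 with bounds (37, +inf): OK
  at node 48 with bounds (43, +inf): OK
  at node 45 with bounds (43, 48): OK
No violation found at any node.
Result: Valid BST


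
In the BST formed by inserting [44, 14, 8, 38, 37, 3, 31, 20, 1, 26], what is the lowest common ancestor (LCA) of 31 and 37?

Tree insertion order: [44, 14, 8, 38, 37, 3, 31, 20, 1, 26]
Tree (level-order array): [44, 14, None, 8, 38, 3, None, 37, None, 1, None, 31, None, None, None, 20, None, None, 26]
In a BST, the LCA of p=31, q=37 is the first node v on the
root-to-leaf path with p <= v <= q (go left if both < v, right if both > v).
Walk from root:
  at 44: both 31 and 37 < 44, go left
  at 14: both 31 and 37 > 14, go right
  at 38: both 31 and 37 < 38, go left
  at 37: 31 <= 37 <= 37, this is the LCA
LCA = 37


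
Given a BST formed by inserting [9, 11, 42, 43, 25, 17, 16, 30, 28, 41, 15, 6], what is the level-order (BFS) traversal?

Tree insertion order: [9, 11, 42, 43, 25, 17, 16, 30, 28, 41, 15, 6]
Tree (level-order array): [9, 6, 11, None, None, None, 42, 25, 43, 17, 30, None, None, 16, None, 28, 41, 15]
BFS from the root, enqueuing left then right child of each popped node:
  queue [9] -> pop 9, enqueue [6, 11], visited so far: [9]
  queue [6, 11] -> pop 6, enqueue [none], visited so far: [9, 6]
  queue [11] -> pop 11, enqueue [42], visited so far: [9, 6, 11]
  queue [42] -> pop 42, enqueue [25, 43], visited so far: [9, 6, 11, 42]
  queue [25, 43] -> pop 25, enqueue [17, 30], visited so far: [9, 6, 11, 42, 25]
  queue [43, 17, 30] -> pop 43, enqueue [none], visited so far: [9, 6, 11, 42, 25, 43]
  queue [17, 30] -> pop 17, enqueue [16], visited so far: [9, 6, 11, 42, 25, 43, 17]
  queue [30, 16] -> pop 30, enqueue [28, 41], visited so far: [9, 6, 11, 42, 25, 43, 17, 30]
  queue [16, 28, 41] -> pop 16, enqueue [15], visited so far: [9, 6, 11, 42, 25, 43, 17, 30, 16]
  queue [28, 41, 15] -> pop 28, enqueue [none], visited so far: [9, 6, 11, 42, 25, 43, 17, 30, 16, 28]
  queue [41, 15] -> pop 41, enqueue [none], visited so far: [9, 6, 11, 42, 25, 43, 17, 30, 16, 28, 41]
  queue [15] -> pop 15, enqueue [none], visited so far: [9, 6, 11, 42, 25, 43, 17, 30, 16, 28, 41, 15]
Result: [9, 6, 11, 42, 25, 43, 17, 30, 16, 28, 41, 15]


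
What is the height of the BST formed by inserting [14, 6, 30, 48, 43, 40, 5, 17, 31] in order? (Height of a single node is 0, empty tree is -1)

Insertion order: [14, 6, 30, 48, 43, 40, 5, 17, 31]
Tree (level-order array): [14, 6, 30, 5, None, 17, 48, None, None, None, None, 43, None, 40, None, 31]
Compute height bottom-up (empty subtree = -1):
  height(5) = 1 + max(-1, -1) = 0
  height(6) = 1 + max(0, -1) = 1
  height(17) = 1 + max(-1, -1) = 0
  height(31) = 1 + max(-1, -1) = 0
  height(40) = 1 + max(0, -1) = 1
  height(43) = 1 + max(1, -1) = 2
  height(48) = 1 + max(2, -1) = 3
  height(30) = 1 + max(0, 3) = 4
  height(14) = 1 + max(1, 4) = 5
Height = 5
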